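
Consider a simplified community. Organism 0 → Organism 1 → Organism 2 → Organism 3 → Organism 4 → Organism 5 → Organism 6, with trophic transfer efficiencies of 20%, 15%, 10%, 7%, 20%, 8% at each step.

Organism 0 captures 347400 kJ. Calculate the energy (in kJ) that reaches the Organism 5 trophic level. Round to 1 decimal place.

14.6 kJ

Organism 1: 347400 × 0.2 = 69480 kJ
Organism 2: 69480 × 0.15 = 10422 kJ
Organism 3: 10422 × 0.1 = 1042.2 kJ
Organism 4: 1042.2 × 0.07 = 72.954 kJ
Organism 5: 72.954 × 0.2 = 14.5908 kJ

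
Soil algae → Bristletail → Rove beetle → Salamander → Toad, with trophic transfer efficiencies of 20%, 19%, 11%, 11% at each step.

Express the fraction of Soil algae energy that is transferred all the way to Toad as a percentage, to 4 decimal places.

0.0460%

Product of link efficiencies: 0.2 × 0.19 × 0.11 × 0.11 = 0.0004598
As a percentage: 0.0004598 × 100 = 0.0460%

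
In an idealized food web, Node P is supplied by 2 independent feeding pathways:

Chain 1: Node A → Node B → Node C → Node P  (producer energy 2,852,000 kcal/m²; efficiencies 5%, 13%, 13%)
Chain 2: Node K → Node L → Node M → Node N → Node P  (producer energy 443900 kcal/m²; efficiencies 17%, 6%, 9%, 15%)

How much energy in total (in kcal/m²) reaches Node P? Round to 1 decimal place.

2471.1 kcal/m²

Chain 1: 2852000 × 0.05 × 0.13 × 0.13 = 2409.94 kcal/m²
Chain 2: 443900 × 0.17 × 0.06 × 0.09 × 0.15 = 61.12503 kcal/m²
Total at Node P: 2409.94 + 61.12503 = 2471.06503 kcal/m²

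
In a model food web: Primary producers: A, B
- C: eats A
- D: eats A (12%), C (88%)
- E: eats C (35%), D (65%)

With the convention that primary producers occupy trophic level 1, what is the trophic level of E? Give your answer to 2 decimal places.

C: 1 + 1 = 2
D: 1 + (0.12×1 + 0.88×2) = 2.88
E: 1 + (0.35×2 + 0.65×2.88) = 3.572

3.57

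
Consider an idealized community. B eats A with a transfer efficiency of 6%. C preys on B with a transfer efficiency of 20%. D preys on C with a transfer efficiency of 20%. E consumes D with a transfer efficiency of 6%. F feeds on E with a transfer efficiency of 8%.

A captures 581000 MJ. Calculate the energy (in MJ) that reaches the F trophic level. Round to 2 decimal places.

6.69 MJ

B: 581000 × 0.06 = 34860 MJ
C: 34860 × 0.2 = 6972 MJ
D: 6972 × 0.2 = 1394.4 MJ
E: 1394.4 × 0.06 = 83.664 MJ
F: 83.664 × 0.08 = 6.69312 MJ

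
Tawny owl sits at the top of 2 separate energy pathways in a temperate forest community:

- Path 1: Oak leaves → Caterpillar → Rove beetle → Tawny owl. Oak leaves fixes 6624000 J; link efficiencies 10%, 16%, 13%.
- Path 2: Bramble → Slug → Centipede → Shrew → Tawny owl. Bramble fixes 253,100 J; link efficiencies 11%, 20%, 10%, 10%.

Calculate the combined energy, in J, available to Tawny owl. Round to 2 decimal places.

13833.60 J

Path 1: 6624000 × 0.1 × 0.16 × 0.13 = 13777.92 J
Path 2: 253100 × 0.11 × 0.2 × 0.1 × 0.1 = 55.682 J
Total at Tawny owl: 13777.92 + 55.682 = 13833.602 J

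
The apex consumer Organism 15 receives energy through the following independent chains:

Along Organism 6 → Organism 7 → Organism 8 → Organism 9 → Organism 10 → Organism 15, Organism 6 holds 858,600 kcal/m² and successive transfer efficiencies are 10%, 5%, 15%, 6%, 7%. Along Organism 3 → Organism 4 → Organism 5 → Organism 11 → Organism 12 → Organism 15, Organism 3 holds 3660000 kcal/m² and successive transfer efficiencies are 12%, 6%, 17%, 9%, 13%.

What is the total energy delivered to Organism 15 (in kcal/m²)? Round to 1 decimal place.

Via Organism 6: 858600 × 0.1 × 0.05 × 0.15 × 0.06 × 0.07 = 2.70459 kcal/m²
Via Organism 3: 3660000 × 0.12 × 0.06 × 0.17 × 0.09 × 0.13 = 52.414128 kcal/m²
Total at Organism 15: 2.70459 + 52.414128 = 55.118718 kcal/m²

55.1 kcal/m²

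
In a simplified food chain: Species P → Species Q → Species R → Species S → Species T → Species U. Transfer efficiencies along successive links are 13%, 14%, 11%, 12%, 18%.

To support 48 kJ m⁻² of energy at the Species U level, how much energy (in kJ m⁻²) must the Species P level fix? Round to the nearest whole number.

Cumulative transfer efficiency: 0.13 × 0.14 × 0.11 × 0.12 × 0.18 = 0.0000432432
Species P energy = 48 / 0.0000432432 = 1110001 kJ m⁻²

1110001 kJ m⁻²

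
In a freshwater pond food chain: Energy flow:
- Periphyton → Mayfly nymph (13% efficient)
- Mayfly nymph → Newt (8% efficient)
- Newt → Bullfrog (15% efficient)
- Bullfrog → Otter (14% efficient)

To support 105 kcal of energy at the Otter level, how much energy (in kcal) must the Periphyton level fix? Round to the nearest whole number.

Cumulative transfer efficiency: 0.13 × 0.08 × 0.15 × 0.14 = 0.0002184
Periphyton energy = 105 / 0.0002184 = 480769 kcal

480769 kcal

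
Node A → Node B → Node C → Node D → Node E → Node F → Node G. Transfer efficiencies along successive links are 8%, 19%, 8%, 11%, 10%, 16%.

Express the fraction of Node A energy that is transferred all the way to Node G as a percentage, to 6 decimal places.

0.000214%

Product of link efficiencies: 0.08 × 0.19 × 0.08 × 0.11 × 0.1 × 0.16 = 0.00000214016
As a percentage: 0.00000214016 × 100 = 0.000214%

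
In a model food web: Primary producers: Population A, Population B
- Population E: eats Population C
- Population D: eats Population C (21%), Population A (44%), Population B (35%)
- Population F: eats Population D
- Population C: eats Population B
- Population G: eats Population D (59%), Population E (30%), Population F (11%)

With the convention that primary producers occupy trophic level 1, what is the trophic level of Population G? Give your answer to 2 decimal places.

3.56

Population C: 1 + 1 = 2
Population D: 1 + (0.21×2 + 0.44×1 + 0.35×1) = 2.21
Population E: 1 + 2 = 3
Population F: 1 + 2.21 = 3.21
Population G: 1 + (0.59×2.21 + 0.3×3 + 0.11×3.21) = 3.557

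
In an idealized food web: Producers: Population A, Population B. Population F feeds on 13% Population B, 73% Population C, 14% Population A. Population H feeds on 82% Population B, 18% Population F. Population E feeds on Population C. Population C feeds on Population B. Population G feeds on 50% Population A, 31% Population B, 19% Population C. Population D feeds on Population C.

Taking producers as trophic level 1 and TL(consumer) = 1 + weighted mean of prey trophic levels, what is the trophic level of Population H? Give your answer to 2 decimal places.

Population C: 1 + 1 = 2
Population D: 1 + 2 = 3
Population E: 1 + 2 = 3
Population F: 1 + (0.13×1 + 0.73×2 + 0.14×1) = 2.73
Population G: 1 + (0.5×1 + 0.31×1 + 0.19×2) = 2.19
Population H: 1 + (0.82×1 + 0.18×2.73) = 2.3114

2.31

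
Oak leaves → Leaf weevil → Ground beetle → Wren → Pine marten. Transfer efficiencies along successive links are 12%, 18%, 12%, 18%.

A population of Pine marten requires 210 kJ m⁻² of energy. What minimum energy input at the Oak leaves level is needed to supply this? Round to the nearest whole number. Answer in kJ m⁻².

450103 kJ m⁻²

Cumulative transfer efficiency: 0.12 × 0.18 × 0.12 × 0.18 = 0.00046656
Oak leaves energy = 210 / 0.00046656 = 450103 kJ m⁻²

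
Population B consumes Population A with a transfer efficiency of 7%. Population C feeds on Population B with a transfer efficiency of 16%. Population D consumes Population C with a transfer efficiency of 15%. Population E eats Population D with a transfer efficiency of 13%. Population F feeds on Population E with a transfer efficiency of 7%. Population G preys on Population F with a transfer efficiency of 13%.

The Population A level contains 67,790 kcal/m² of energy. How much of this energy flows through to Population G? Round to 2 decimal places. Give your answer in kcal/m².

Population B: 67790 × 0.07 = 4745.3 kcal/m²
Population C: 4745.3 × 0.16 = 759.248 kcal/m²
Population D: 759.248 × 0.15 = 113.8872 kcal/m²
Population E: 113.8872 × 0.13 = 14.805336 kcal/m²
Population F: 14.805336 × 0.07 = 1.03637352 kcal/m²
Population G: 1.03637352 × 0.13 = 0.1347285576 kcal/m²

0.13 kcal/m²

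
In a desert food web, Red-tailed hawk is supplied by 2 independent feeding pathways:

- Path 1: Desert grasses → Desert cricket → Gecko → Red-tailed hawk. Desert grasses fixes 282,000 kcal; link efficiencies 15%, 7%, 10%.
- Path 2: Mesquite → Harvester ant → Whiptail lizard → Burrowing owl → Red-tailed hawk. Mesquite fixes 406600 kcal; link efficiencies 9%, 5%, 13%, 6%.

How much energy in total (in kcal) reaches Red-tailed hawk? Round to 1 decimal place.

310.4 kcal

Path 1: 282000 × 0.15 × 0.07 × 0.1 = 296.1 kcal
Path 2: 406600 × 0.09 × 0.05 × 0.13 × 0.06 = 14.27166 kcal
Total at Red-tailed hawk: 296.1 + 14.27166 = 310.37166 kcal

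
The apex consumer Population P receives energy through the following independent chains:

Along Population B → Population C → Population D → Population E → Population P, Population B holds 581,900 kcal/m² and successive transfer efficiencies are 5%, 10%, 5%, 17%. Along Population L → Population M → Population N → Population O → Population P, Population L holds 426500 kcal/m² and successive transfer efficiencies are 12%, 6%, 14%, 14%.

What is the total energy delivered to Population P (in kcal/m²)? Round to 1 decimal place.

Via Population B: 581900 × 0.05 × 0.1 × 0.05 × 0.17 = 24.73075 kcal/m²
Via Population L: 426500 × 0.12 × 0.06 × 0.14 × 0.14 = 60.18768 kcal/m²
Total at Population P: 24.73075 + 60.18768 = 84.91843 kcal/m²

84.9 kcal/m²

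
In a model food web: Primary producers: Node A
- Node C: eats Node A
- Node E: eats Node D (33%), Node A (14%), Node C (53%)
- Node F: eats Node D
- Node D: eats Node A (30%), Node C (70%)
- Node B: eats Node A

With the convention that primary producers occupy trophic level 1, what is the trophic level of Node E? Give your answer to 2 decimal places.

Node B: 1 + 1 = 2
Node C: 1 + 1 = 2
Node D: 1 + (0.3×1 + 0.7×2) = 2.7
Node E: 1 + (0.33×2.7 + 0.14×1 + 0.53×2) = 3.091
Node F: 1 + 2.7 = 3.7

3.09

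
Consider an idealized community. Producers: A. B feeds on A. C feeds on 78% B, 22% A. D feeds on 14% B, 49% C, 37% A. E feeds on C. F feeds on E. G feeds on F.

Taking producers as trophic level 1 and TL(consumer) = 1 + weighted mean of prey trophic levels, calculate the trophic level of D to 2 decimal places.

B: 1 + 1 = 2
C: 1 + (0.78×2 + 0.22×1) = 2.78
D: 1 + (0.14×2 + 0.49×2.78 + 0.37×1) = 3.0122
E: 1 + 2.78 = 3.78
F: 1 + 3.78 = 4.78
G: 1 + 4.78 = 5.78

3.01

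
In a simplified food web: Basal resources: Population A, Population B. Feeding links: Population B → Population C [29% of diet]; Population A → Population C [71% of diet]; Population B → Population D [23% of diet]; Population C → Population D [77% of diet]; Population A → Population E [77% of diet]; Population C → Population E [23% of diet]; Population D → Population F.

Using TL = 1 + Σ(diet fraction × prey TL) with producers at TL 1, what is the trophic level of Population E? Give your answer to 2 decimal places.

2.23

Population C: 1 + (0.29×1 + 0.71×1) = 2
Population D: 1 + (0.23×1 + 0.77×2) = 2.77
Population E: 1 + (0.77×1 + 0.23×2) = 2.23
Population F: 1 + 2.77 = 3.77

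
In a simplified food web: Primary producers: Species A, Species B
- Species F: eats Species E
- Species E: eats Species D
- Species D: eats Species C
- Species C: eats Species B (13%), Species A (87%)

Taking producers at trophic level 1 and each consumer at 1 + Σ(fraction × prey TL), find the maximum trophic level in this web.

Species C: 1 + (0.13×1 + 0.87×1) = 2
Species D: 1 + 2 = 3
Species E: 1 + 3 = 4
Species F: 1 + 4 = 5

5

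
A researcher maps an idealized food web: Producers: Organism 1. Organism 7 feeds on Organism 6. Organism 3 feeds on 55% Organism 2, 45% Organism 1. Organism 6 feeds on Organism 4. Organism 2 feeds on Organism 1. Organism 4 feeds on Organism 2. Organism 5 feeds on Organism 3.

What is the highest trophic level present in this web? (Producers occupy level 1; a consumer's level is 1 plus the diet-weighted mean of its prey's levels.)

5

Organism 2: 1 + 1 = 2
Organism 3: 1 + (0.55×2 + 0.45×1) = 2.55
Organism 4: 1 + 2 = 3
Organism 5: 1 + 2.55 = 3.55
Organism 6: 1 + 3 = 4
Organism 7: 1 + 4 = 5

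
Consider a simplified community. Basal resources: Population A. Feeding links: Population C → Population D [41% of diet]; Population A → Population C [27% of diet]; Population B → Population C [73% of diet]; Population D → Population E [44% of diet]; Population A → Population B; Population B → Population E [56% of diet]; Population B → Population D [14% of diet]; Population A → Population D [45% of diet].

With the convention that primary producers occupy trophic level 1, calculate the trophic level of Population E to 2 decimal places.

Population B: 1 + 1 = 2
Population C: 1 + (0.27×1 + 0.73×2) = 2.73
Population D: 1 + (0.41×2.73 + 0.45×1 + 0.14×2) = 2.8493
Population E: 1 + (0.44×2.8493 + 0.56×2) = 3.373692

3.37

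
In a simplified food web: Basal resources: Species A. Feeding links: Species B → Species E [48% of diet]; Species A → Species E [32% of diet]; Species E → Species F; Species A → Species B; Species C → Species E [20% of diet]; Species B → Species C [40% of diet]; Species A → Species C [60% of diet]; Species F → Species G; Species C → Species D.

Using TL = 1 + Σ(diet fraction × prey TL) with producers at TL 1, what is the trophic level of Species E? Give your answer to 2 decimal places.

Species B: 1 + 1 = 2
Species C: 1 + (0.6×1 + 0.4×2) = 2.4
Species D: 1 + 2.4 = 3.4
Species E: 1 + (0.48×2 + 0.32×1 + 0.2×2.4) = 2.76
Species F: 1 + 2.76 = 3.76
Species G: 1 + 3.76 = 4.76

2.76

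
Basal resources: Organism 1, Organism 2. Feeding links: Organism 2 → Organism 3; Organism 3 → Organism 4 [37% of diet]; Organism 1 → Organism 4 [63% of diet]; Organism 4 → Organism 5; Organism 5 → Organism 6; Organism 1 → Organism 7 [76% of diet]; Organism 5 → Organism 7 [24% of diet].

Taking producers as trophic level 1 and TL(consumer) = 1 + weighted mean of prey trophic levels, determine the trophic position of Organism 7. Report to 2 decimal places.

Organism 3: 1 + 1 = 2
Organism 4: 1 + (0.37×2 + 0.63×1) = 2.37
Organism 5: 1 + 2.37 = 3.37
Organism 6: 1 + 3.37 = 4.37
Organism 7: 1 + (0.76×1 + 0.24×3.37) = 2.5688

2.57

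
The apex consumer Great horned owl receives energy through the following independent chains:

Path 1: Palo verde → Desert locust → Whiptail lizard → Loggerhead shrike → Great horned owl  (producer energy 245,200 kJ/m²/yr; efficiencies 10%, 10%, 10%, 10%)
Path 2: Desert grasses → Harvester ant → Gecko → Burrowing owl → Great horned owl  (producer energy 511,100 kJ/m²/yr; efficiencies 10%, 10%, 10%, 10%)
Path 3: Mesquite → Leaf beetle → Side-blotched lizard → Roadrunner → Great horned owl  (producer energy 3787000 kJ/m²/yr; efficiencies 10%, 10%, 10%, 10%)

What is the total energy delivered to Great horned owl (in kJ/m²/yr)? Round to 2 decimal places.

Path 1: 245200 × 0.1 × 0.1 × 0.1 × 0.1 = 24.52 kJ/m²/yr
Path 2: 511100 × 0.1 × 0.1 × 0.1 × 0.1 = 51.11 kJ/m²/yr
Path 3: 3787000 × 0.1 × 0.1 × 0.1 × 0.1 = 378.7 kJ/m²/yr
Total at Great horned owl: 24.52 + 51.11 + 378.7 = 454.33 kJ/m²/yr

454.33 kJ/m²/yr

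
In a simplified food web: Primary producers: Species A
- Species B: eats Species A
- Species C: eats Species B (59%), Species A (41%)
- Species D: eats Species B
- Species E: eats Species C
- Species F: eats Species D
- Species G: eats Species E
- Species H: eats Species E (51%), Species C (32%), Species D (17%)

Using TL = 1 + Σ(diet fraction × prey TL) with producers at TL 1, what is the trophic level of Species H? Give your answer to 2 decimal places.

4.17

Species B: 1 + 1 = 2
Species C: 1 + (0.59×2 + 0.41×1) = 2.59
Species D: 1 + 2 = 3
Species E: 1 + 2.59 = 3.59
Species F: 1 + 3 = 4
Species G: 1 + 3.59 = 4.59
Species H: 1 + (0.51×3.59 + 0.32×2.59 + 0.17×3) = 4.1697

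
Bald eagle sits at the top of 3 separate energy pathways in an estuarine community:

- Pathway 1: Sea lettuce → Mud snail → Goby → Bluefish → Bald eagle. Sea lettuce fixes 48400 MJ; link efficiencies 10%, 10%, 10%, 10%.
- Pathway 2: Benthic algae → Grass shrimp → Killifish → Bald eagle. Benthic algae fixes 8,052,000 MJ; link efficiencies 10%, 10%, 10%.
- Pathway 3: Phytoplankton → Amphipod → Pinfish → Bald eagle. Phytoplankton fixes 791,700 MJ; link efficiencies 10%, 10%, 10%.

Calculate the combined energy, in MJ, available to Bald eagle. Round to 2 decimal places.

8848.54 MJ

Pathway 1: 48400 × 0.1 × 0.1 × 0.1 × 0.1 = 4.84 MJ
Pathway 2: 8052000 × 0.1 × 0.1 × 0.1 = 8052 MJ
Pathway 3: 791700 × 0.1 × 0.1 × 0.1 = 791.7 MJ
Total at Bald eagle: 4.84 + 8052 + 791.7 = 8848.54 MJ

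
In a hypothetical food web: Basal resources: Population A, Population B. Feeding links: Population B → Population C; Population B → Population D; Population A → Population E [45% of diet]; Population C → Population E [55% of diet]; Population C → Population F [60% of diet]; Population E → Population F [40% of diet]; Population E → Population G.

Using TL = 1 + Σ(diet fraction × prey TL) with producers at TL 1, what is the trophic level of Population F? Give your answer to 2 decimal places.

Population C: 1 + 1 = 2
Population D: 1 + 1 = 2
Population E: 1 + (0.45×1 + 0.55×2) = 2.55
Population F: 1 + (0.6×2 + 0.4×2.55) = 3.22
Population G: 1 + 2.55 = 3.55

3.22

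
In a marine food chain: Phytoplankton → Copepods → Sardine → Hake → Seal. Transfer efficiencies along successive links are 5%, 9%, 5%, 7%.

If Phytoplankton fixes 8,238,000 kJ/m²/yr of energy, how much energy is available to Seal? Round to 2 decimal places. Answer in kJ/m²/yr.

Copepods: 8238000 × 0.05 = 411900 kJ/m²/yr
Sardine: 411900 × 0.09 = 37071 kJ/m²/yr
Hake: 37071 × 0.05 = 1853.55 kJ/m²/yr
Seal: 1853.55 × 0.07 = 129.7485 kJ/m²/yr

129.75 kJ/m²/yr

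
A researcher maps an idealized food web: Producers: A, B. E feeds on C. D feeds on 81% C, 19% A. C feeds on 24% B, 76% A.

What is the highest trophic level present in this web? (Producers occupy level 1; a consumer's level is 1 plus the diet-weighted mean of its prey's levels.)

C: 1 + (0.24×1 + 0.76×1) = 2
D: 1 + (0.81×2 + 0.19×1) = 2.81
E: 1 + 2 = 3

3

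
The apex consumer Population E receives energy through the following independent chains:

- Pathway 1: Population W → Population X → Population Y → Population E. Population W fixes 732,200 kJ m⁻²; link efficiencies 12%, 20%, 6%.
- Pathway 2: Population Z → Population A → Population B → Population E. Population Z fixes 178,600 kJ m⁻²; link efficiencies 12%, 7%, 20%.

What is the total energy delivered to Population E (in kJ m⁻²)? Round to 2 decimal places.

1354.42 kJ m⁻²

Pathway 1: 732200 × 0.12 × 0.2 × 0.06 = 1054.368 kJ m⁻²
Pathway 2: 178600 × 0.12 × 0.07 × 0.2 = 300.048 kJ m⁻²
Total at Population E: 1054.368 + 300.048 = 1354.416 kJ m⁻²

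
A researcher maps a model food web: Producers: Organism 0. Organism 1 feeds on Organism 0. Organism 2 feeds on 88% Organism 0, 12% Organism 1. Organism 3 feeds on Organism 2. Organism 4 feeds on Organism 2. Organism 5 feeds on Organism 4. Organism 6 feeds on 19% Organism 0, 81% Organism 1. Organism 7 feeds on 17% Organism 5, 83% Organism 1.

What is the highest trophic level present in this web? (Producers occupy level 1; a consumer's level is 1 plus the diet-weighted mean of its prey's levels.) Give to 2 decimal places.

4.12

Organism 1: 1 + 1 = 2
Organism 2: 1 + (0.88×1 + 0.12×2) = 2.12
Organism 3: 1 + 2.12 = 3.12
Organism 4: 1 + 2.12 = 3.12
Organism 5: 1 + 3.12 = 4.12
Organism 6: 1 + (0.19×1 + 0.81×2) = 2.81
Organism 7: 1 + (0.17×4.12 + 0.83×2) = 3.3604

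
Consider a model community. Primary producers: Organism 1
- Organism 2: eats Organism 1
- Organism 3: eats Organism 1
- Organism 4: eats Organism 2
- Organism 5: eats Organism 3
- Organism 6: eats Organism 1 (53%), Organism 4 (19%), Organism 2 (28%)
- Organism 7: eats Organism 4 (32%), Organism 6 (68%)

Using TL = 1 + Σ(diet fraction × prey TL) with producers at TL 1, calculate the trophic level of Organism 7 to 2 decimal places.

3.77

Organism 2: 1 + 1 = 2
Organism 3: 1 + 1 = 2
Organism 4: 1 + 2 = 3
Organism 5: 1 + 2 = 3
Organism 6: 1 + (0.53×1 + 0.19×3 + 0.28×2) = 2.66
Organism 7: 1 + (0.32×3 + 0.68×2.66) = 3.7688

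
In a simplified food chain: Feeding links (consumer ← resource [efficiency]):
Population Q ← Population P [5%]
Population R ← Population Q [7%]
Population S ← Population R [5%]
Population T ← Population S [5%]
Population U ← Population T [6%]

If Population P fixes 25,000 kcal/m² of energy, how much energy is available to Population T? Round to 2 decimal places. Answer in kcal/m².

Population Q: 25000 × 0.05 = 1250 kcal/m²
Population R: 1250 × 0.07 = 87.5 kcal/m²
Population S: 87.5 × 0.05 = 4.375 kcal/m²
Population T: 4.375 × 0.05 = 0.21875 kcal/m²

0.22 kcal/m²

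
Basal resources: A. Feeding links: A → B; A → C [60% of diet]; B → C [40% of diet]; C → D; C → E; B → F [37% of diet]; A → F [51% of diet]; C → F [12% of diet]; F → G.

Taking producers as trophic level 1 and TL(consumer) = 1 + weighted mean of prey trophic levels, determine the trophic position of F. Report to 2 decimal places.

2.54

B: 1 + 1 = 2
C: 1 + (0.6×1 + 0.4×2) = 2.4
D: 1 + 2.4 = 3.4
E: 1 + 2.4 = 3.4
F: 1 + (0.37×2 + 0.51×1 + 0.12×2.4) = 2.538
G: 1 + 2.538 = 3.538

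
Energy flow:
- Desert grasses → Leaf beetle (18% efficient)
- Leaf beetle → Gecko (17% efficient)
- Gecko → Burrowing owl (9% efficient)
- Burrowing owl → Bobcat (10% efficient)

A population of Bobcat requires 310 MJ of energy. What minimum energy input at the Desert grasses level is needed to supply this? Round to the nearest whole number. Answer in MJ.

1125635 MJ

Cumulative transfer efficiency: 0.18 × 0.17 × 0.09 × 0.1 = 0.0002754
Desert grasses energy = 310 / 0.0002754 = 1125635 MJ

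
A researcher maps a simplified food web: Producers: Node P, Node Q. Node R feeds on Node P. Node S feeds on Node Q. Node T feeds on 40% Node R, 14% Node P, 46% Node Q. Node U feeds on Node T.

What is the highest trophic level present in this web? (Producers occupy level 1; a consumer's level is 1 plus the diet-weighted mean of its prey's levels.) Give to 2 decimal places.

3.40

Node R: 1 + 1 = 2
Node S: 1 + 1 = 2
Node T: 1 + (0.4×2 + 0.14×1 + 0.46×1) = 2.4
Node U: 1 + 2.4 = 3.4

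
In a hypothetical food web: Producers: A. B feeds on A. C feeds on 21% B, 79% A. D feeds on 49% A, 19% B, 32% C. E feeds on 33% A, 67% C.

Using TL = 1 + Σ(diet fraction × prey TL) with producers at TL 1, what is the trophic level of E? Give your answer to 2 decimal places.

B: 1 + 1 = 2
C: 1 + (0.21×2 + 0.79×1) = 2.21
D: 1 + (0.49×1 + 0.19×2 + 0.32×2.21) = 2.5772
E: 1 + (0.33×1 + 0.67×2.21) = 2.8107

2.81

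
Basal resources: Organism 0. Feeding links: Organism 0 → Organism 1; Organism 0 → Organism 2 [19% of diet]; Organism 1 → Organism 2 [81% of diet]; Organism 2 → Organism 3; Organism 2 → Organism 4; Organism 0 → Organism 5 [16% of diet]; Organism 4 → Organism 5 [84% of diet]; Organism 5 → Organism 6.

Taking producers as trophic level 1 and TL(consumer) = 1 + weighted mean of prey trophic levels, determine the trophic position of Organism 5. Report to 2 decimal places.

Organism 1: 1 + 1 = 2
Organism 2: 1 + (0.19×1 + 0.81×2) = 2.81
Organism 3: 1 + 2.81 = 3.81
Organism 4: 1 + 2.81 = 3.81
Organism 5: 1 + (0.16×1 + 0.84×3.81) = 4.3604
Organism 6: 1 + 4.3604 = 5.3604

4.36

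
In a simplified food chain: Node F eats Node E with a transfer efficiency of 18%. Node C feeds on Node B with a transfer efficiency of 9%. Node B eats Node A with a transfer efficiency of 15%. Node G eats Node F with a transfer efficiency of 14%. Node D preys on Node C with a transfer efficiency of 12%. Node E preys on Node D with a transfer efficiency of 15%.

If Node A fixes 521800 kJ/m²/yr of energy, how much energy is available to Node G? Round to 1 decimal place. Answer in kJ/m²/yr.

Node B: 521800 × 0.15 = 78270 kJ/m²/yr
Node C: 78270 × 0.09 = 7044.3 kJ/m²/yr
Node D: 7044.3 × 0.12 = 845.316 kJ/m²/yr
Node E: 845.316 × 0.15 = 126.7974 kJ/m²/yr
Node F: 126.7974 × 0.18 = 22.823532 kJ/m²/yr
Node G: 22.823532 × 0.14 = 3.19529448 kJ/m²/yr

3.2 kJ/m²/yr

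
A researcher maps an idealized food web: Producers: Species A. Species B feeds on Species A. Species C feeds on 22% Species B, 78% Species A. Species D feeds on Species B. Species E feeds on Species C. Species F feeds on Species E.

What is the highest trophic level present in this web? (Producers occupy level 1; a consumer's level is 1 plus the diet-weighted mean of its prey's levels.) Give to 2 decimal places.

Species B: 1 + 1 = 2
Species C: 1 + (0.22×2 + 0.78×1) = 2.22
Species D: 1 + 2 = 3
Species E: 1 + 2.22 = 3.22
Species F: 1 + 3.22 = 4.22

4.22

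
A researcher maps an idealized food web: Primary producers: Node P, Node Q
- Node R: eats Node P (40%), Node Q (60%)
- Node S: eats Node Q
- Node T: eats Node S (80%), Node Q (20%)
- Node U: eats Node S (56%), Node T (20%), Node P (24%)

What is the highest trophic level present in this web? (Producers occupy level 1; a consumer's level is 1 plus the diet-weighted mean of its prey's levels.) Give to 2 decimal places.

Node R: 1 + (0.4×1 + 0.6×1) = 2
Node S: 1 + 1 = 2
Node T: 1 + (0.8×2 + 0.2×1) = 2.8
Node U: 1 + (0.56×2 + 0.2×2.8 + 0.24×1) = 2.92

2.92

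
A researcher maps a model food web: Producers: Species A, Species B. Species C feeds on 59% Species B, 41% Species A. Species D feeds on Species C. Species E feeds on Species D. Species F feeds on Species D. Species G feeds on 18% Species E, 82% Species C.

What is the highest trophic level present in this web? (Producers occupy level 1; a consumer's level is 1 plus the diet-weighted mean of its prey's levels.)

Species C: 1 + (0.59×1 + 0.41×1) = 2
Species D: 1 + 2 = 3
Species E: 1 + 3 = 4
Species F: 1 + 3 = 4
Species G: 1 + (0.18×4 + 0.82×2) = 3.36

4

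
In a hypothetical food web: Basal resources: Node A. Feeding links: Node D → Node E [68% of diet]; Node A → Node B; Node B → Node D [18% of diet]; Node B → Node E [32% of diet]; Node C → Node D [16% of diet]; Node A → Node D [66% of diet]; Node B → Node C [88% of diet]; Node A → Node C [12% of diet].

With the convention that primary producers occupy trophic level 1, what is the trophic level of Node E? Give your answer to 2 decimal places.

Node B: 1 + 1 = 2
Node C: 1 + (0.12×1 + 0.88×2) = 2.88
Node D: 1 + (0.16×2.88 + 0.18×2 + 0.66×1) = 2.4808
Node E: 1 + (0.32×2 + 0.68×2.4808) = 3.326944

3.33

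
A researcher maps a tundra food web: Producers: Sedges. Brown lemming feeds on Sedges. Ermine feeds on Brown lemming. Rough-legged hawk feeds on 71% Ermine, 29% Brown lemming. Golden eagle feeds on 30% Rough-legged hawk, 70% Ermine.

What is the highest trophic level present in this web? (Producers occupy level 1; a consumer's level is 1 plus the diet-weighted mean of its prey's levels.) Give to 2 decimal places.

4.21

Brown lemming: 1 + 1 = 2
Ermine: 1 + 2 = 3
Rough-legged hawk: 1 + (0.71×3 + 0.29×2) = 3.71
Golden eagle: 1 + (0.3×3.71 + 0.7×3) = 4.213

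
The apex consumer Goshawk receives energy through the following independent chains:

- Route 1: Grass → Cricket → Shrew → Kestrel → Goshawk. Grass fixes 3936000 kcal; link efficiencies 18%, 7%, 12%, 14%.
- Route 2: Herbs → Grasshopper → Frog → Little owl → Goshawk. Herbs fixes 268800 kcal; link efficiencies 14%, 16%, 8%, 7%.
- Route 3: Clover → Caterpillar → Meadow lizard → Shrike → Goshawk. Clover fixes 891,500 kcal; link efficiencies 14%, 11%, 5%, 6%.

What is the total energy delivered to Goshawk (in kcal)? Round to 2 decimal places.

Route 1: 3936000 × 0.18 × 0.07 × 0.12 × 0.14 = 833.17248 kcal
Route 2: 268800 × 0.14 × 0.16 × 0.08 × 0.07 = 33.718272 kcal
Route 3: 891500 × 0.14 × 0.11 × 0.05 × 0.06 = 41.1873 kcal
Total at Goshawk: 833.17248 + 33.718272 + 41.1873 = 908.078052 kcal

908.08 kcal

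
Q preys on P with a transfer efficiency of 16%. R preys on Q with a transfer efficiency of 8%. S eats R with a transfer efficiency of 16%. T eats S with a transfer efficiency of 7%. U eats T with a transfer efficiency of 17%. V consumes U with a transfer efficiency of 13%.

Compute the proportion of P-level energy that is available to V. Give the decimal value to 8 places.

Product of link efficiencies: 0.16 × 0.08 × 0.16 × 0.07 × 0.17 × 0.13 = 0.000003168256

0.00000317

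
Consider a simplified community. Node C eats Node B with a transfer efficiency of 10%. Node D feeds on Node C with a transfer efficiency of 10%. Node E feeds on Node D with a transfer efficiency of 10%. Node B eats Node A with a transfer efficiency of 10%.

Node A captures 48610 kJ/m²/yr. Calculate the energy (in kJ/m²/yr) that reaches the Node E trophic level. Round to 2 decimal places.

Node B: 48610 × 0.1 = 4861 kJ/m²/yr
Node C: 4861 × 0.1 = 486.1 kJ/m²/yr
Node D: 486.1 × 0.1 = 48.61 kJ/m²/yr
Node E: 48.61 × 0.1 = 4.861 kJ/m²/yr

4.86 kJ/m²/yr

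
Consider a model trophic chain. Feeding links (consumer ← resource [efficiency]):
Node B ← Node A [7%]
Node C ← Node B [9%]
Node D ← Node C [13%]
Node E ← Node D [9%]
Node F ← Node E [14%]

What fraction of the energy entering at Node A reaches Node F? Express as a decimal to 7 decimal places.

0.0000103

Product of link efficiencies: 0.07 × 0.09 × 0.13 × 0.09 × 0.14 = 0.0000103194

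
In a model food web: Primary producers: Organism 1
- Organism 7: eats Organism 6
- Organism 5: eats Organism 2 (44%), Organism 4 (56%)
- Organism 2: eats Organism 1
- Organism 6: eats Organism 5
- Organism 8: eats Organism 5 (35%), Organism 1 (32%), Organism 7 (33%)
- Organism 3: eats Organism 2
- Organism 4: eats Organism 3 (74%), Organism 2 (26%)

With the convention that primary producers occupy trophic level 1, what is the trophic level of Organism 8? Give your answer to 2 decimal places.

4.68

Organism 2: 1 + 1 = 2
Organism 3: 1 + 2 = 3
Organism 4: 1 + (0.74×3 + 0.26×2) = 3.74
Organism 5: 1 + (0.44×2 + 0.56×3.74) = 3.9744
Organism 6: 1 + 3.9744 = 4.9744
Organism 7: 1 + 4.9744 = 5.9744
Organism 8: 1 + (0.35×3.9744 + 0.32×1 + 0.33×5.9744) = 4.682592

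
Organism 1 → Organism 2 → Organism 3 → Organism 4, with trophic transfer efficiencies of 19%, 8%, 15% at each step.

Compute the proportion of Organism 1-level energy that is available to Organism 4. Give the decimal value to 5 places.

Product of link efficiencies: 0.19 × 0.08 × 0.15 = 0.00228

0.00228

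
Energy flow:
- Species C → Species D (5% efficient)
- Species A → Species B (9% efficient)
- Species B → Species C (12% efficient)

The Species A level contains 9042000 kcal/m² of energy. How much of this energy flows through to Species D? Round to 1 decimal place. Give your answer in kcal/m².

Species B: 9042000 × 0.09 = 813780 kcal/m²
Species C: 813780 × 0.12 = 97653.6 kcal/m²
Species D: 97653.6 × 0.05 = 4882.68 kcal/m²

4882.7 kcal/m²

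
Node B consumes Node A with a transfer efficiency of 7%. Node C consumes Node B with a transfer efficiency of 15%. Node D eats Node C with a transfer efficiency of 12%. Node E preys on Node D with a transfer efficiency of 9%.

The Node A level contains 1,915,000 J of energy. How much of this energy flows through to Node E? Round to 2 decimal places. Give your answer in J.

Node B: 1915000 × 0.07 = 134050 J
Node C: 134050 × 0.15 = 20107.5 J
Node D: 20107.5 × 0.12 = 2412.9 J
Node E: 2412.9 × 0.09 = 217.161 J

217.16 J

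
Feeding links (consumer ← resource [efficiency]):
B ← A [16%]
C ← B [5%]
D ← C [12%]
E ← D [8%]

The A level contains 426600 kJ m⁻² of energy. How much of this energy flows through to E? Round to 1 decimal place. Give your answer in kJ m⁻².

B: 426600 × 0.16 = 68256 kJ m⁻²
C: 68256 × 0.05 = 3412.8 kJ m⁻²
D: 3412.8 × 0.12 = 409.536 kJ m⁻²
E: 409.536 × 0.08 = 32.76288 kJ m⁻²

32.8 kJ m⁻²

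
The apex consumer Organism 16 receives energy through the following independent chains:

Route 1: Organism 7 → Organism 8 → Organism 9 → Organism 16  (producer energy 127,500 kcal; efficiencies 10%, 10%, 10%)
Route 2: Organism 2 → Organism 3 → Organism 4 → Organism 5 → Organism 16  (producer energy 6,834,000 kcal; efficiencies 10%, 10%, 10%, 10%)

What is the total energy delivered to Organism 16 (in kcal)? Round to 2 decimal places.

810.90 kcal

Route 1: 127500 × 0.1 × 0.1 × 0.1 = 127.5 kcal
Route 2: 6834000 × 0.1 × 0.1 × 0.1 × 0.1 = 683.4 kcal
Total at Organism 16: 127.5 + 683.4 = 810.9 kcal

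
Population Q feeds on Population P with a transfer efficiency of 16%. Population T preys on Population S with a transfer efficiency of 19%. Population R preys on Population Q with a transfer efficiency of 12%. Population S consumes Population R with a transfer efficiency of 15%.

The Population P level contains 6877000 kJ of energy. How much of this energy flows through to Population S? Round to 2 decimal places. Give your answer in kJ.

Population Q: 6877000 × 0.16 = 1100320 kJ
Population R: 1100320 × 0.12 = 132038.4 kJ
Population S: 132038.4 × 0.15 = 19805.76 kJ

19805.76 kJ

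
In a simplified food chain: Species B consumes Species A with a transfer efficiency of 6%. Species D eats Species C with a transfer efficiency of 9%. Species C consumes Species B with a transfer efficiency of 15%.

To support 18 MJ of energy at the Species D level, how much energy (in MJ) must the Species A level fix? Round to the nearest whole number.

22222 MJ

Cumulative transfer efficiency: 0.06 × 0.15 × 0.09 = 0.00081
Species A energy = 18 / 0.00081 = 22222 MJ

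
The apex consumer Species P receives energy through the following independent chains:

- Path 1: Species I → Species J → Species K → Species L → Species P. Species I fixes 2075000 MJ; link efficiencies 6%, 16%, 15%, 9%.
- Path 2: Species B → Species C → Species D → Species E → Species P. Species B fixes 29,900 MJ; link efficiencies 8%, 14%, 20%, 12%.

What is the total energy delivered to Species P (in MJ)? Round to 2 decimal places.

Path 1: 2075000 × 0.06 × 0.16 × 0.15 × 0.09 = 268.92 MJ
Path 2: 29900 × 0.08 × 0.14 × 0.2 × 0.12 = 8.03712 MJ
Total at Species P: 268.92 + 8.03712 = 276.95712 MJ

276.96 MJ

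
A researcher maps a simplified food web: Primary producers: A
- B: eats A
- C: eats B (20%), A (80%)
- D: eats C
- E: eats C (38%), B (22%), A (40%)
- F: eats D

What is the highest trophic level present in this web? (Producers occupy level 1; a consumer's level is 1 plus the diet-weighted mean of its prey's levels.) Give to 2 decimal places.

4.20

B: 1 + 1 = 2
C: 1 + (0.2×2 + 0.8×1) = 2.2
D: 1 + 2.2 = 3.2
E: 1 + (0.38×2.2 + 0.22×2 + 0.4×1) = 2.676
F: 1 + 3.2 = 4.2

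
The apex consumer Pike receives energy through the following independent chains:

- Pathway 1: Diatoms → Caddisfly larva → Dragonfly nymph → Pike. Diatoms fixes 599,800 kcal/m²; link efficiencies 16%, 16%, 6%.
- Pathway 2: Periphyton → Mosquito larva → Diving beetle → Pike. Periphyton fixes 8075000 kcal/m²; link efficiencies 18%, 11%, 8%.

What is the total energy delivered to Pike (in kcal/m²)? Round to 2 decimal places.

Pathway 1: 599800 × 0.16 × 0.16 × 0.06 = 921.2928 kcal/m²
Pathway 2: 8075000 × 0.18 × 0.11 × 0.08 = 12790.8 kcal/m²
Total at Pike: 921.2928 + 12790.8 = 13712.0928 kcal/m²

13712.09 kcal/m²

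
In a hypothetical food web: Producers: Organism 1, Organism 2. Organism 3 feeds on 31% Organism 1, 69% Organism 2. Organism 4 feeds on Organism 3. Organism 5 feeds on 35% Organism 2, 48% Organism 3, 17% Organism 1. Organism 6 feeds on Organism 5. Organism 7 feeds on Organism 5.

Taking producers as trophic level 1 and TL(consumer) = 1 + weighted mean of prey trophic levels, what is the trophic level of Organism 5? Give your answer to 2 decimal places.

2.48

Organism 3: 1 + (0.31×1 + 0.69×1) = 2
Organism 4: 1 + 2 = 3
Organism 5: 1 + (0.35×1 + 0.48×2 + 0.17×1) = 2.48
Organism 6: 1 + 2.48 = 3.48
Organism 7: 1 + 2.48 = 3.48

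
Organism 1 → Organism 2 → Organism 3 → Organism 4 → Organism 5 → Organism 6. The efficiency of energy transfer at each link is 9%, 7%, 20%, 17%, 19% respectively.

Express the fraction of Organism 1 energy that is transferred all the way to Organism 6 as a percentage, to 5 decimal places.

0.00407%

Product of link efficiencies: 0.09 × 0.07 × 0.2 × 0.17 × 0.19 = 0.000040698
As a percentage: 0.000040698 × 100 = 0.00407%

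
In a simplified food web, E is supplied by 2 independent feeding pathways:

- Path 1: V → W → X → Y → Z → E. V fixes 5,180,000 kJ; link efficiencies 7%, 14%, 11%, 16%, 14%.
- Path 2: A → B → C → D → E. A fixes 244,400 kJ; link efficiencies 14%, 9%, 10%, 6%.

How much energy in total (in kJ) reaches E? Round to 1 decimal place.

Path 1: 5180000 × 0.07 × 0.14 × 0.11 × 0.16 × 0.14 = 125.082496 kJ
Path 2: 244400 × 0.14 × 0.09 × 0.1 × 0.06 = 18.47664 kJ
Total at E: 125.082496 + 18.47664 = 143.559136 kJ

143.6 kJ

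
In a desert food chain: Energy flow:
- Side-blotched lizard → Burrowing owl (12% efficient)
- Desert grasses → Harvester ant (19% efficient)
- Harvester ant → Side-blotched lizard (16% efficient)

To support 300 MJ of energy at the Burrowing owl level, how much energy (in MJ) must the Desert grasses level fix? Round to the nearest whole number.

Cumulative transfer efficiency: 0.19 × 0.16 × 0.12 = 0.003648
Desert grasses energy = 300 / 0.003648 = 82237 MJ

82237 MJ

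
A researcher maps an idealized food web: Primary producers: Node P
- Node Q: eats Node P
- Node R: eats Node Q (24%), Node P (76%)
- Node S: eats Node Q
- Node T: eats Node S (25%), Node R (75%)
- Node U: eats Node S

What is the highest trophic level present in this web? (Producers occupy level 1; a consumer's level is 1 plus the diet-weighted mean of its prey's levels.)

4

Node Q: 1 + 1 = 2
Node R: 1 + (0.24×2 + 0.76×1) = 2.24
Node S: 1 + 2 = 3
Node T: 1 + (0.25×3 + 0.75×2.24) = 3.43
Node U: 1 + 3 = 4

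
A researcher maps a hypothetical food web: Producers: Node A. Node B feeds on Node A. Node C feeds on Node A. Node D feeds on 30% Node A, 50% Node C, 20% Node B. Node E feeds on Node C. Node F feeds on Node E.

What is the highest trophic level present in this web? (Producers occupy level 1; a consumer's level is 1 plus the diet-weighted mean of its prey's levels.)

4

Node B: 1 + 1 = 2
Node C: 1 + 1 = 2
Node D: 1 + (0.3×1 + 0.5×2 + 0.2×2) = 2.7
Node E: 1 + 2 = 3
Node F: 1 + 3 = 4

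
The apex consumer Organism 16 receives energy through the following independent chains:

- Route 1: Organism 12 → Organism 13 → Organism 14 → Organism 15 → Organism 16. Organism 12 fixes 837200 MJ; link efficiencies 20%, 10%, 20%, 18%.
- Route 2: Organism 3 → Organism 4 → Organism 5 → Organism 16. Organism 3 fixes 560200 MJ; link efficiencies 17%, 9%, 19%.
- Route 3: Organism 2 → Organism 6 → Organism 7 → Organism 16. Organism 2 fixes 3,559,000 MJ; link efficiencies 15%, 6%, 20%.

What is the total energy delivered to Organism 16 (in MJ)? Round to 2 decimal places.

8637.49 MJ

Route 1: 837200 × 0.2 × 0.1 × 0.2 × 0.18 = 602.784 MJ
Route 2: 560200 × 0.17 × 0.09 × 0.19 = 1628.5014 MJ
Route 3: 3559000 × 0.15 × 0.06 × 0.2 = 6406.2 MJ
Total at Organism 16: 602.784 + 1628.5014 + 6406.2 = 8637.4854 MJ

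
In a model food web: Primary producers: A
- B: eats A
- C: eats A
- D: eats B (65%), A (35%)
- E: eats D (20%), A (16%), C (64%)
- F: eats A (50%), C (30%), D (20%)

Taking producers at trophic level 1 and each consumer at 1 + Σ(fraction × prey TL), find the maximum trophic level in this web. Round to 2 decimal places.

2.97

B: 1 + 1 = 2
C: 1 + 1 = 2
D: 1 + (0.65×2 + 0.35×1) = 2.65
E: 1 + (0.2×2.65 + 0.16×1 + 0.64×2) = 2.97
F: 1 + (0.5×1 + 0.3×2 + 0.2×2.65) = 2.63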